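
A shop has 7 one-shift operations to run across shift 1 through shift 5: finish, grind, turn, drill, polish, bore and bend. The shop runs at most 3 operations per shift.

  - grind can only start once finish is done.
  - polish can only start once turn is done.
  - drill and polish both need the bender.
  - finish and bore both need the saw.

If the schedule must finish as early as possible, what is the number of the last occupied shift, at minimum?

The precedence chain requires at least 2 distinct shifts.
With at most 3 per shift and 7 operations, at least 3 shifts are needed.
3 works (last occupied shift: shift 3): for example bore=shift 2, turn=shift 1, grind=shift 2, drill=shift 1, bend=shift 3, finish=shift 1, polish=shift 2.

3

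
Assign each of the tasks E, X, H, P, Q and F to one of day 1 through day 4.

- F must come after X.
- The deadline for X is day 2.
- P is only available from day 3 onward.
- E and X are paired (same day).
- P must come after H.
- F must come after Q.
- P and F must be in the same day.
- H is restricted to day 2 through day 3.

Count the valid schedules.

Splitting on E: it can be day 1 (8), day 2 (8). Listing each branch's schedules as (X, H, P, Q, F) by day number:
E=day 1: (1,2,3,1,3) (1,2,3,2,3) (1,2,4,1,4) (1,2,4,2,4) (1,2,4,3,4) (1,3,4,1,4) (1,3,4,2,4) (1,3,4,3,4) — 8.
E=day 2: (2,2,3,1,3) (2,2,3,2,3) (2,2,4,1,4) (2,2,4,2,4) (2,2,4,3,4) (2,3,4,1,4) (2,3,4,2,4) (2,3,4,3,4) — 8.
Summing: 8 + 8 = 16.

16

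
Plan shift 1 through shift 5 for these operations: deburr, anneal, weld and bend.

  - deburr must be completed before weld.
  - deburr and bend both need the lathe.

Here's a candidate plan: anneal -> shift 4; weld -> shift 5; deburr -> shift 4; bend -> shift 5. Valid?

deburr and bend both need the lathe — holds.
deburr must be completed before weld — holds.

Yes, all constraints hold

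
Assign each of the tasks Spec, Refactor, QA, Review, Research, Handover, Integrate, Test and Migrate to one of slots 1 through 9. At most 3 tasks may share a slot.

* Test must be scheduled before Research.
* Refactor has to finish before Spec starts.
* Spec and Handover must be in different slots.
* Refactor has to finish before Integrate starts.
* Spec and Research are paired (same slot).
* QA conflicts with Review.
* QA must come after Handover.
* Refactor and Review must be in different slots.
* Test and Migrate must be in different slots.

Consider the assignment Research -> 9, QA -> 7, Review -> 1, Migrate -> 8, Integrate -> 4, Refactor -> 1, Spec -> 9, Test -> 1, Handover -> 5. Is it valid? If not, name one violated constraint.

No — it violates: Refactor and Review must be in different slots

Refactor has to finish before Spec starts — holds.
Spec and Research are paired (same slot) — holds.
QA conflicts with Review — holds.
At most 3 tasks may share a slot — holds.
QA must come after Handover — holds.
Refactor and Review must be in different slots — violated.
Test must be scheduled before Research — holds.
Test and Migrate must be in different slots — holds.
Refactor has to finish before Integrate starts — holds.
Spec and Handover must be in different slots — holds.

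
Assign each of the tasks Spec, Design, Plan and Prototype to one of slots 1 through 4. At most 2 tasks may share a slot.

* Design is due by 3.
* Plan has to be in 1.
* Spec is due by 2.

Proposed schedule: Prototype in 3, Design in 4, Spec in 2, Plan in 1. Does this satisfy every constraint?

At most 2 tasks may share a slot — holds.
Design is due by 3 — violated.
Plan has to be in 1 — holds.
Spec is due by 2 — holds.

Invalid. Design is due by 3.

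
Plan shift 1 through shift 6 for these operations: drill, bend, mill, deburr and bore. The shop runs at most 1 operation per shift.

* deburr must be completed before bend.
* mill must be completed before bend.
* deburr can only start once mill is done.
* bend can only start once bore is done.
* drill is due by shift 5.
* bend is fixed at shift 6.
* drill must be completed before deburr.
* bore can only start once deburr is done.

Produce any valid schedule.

deburr in shift 3, bend in shift 6, drill in shift 1, mill in shift 2, bore in shift 4

Checking: deburr(shift 3) before bend(shift 6); deburr(shift 3) before bore(shift 4); bore(shift 4) before bend(shift 6); mill(shift 2) before bend(shift 6); drill(shift 1) before deburr(shift 3); mill(shift 2) before deburr(shift 3); drill=shift 1 in [shift 1,shift 5]; bend=shift 6 in [shift 6,shift 6]; max 1 per shift (cap 1).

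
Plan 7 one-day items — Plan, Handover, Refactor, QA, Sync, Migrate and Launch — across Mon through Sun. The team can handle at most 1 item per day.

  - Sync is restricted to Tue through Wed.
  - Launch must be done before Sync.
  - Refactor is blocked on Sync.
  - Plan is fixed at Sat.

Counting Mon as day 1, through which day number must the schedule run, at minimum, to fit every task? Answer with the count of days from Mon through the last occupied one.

7

The precedence chain requires at least 3 distinct days.
With at most 1 per day and 7 tasks, at least 7 days are needed.
Plan can't be placed before Sat — that is day 6 counting from Mon — so the schedule must run through at least 6 days.
7 works (last occupied day: Sun): for example Migrate in Sun, Sync in Tue, QA in Fri, Plan in Sat, Refactor in Wed, Handover in Thu, Launch in Mon.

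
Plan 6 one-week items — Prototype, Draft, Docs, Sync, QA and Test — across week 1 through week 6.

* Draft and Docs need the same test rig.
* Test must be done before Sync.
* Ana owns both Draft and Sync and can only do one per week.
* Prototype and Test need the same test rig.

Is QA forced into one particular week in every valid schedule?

QA can be week 1 (e.g. Prototype=week 2; Sync=week 2; QA=week 1; Draft=week 1; Test=week 1; Docs=week 2) or week 2 (e.g. QA -> week 2, Test -> week 1, Draft -> week 1, Prototype -> week 2, Sync -> week 2, Docs -> week 2).

No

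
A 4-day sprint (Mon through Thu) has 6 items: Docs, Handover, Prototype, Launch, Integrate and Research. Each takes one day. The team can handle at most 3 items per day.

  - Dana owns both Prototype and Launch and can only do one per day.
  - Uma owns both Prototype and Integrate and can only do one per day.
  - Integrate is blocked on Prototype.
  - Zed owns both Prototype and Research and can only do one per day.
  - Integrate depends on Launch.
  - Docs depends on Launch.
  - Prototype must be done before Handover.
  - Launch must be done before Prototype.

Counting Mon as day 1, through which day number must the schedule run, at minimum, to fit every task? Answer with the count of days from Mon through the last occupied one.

The precedence chain requires at least 3 distinct days.
With at most 3 per day and 6 tasks, at least 2 days are needed.
3 works (last occupied day: Wed): for example Prototype in Tue; Docs in Tue; Research in Mon; Handover in Wed; Integrate in Wed; Launch in Mon.

3 days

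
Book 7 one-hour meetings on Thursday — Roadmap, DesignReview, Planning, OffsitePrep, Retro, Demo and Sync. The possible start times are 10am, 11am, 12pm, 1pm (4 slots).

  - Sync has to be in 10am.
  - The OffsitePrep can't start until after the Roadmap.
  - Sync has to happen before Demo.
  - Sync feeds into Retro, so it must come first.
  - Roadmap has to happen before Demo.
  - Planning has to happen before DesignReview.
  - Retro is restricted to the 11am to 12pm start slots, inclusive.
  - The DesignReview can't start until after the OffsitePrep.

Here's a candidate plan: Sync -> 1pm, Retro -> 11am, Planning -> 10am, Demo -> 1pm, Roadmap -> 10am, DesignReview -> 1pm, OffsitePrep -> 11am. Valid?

Invalid. Sync has to be in 10am.

Retro is restricted to the 11am to 12pm start slots, inclusive — holds.
Sync feeds into Retro, so it must come first — violated.
Sync has to happen before Demo — violated.
The DesignReview can't start until after the OffsitePrep — holds.
Sync has to be in 10am — violated.
Planning has to happen before DesignReview — holds.
The OffsitePrep can't start until after the Roadmap — holds.
Roadmap has to happen before Demo — holds.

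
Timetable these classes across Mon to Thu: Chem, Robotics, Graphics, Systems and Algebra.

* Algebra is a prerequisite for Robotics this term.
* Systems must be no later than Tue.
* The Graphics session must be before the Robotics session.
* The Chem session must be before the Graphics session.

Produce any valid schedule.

Robotics=Wed, Graphics=Tue, Chem=Mon, Algebra=Mon, Systems=Mon

Checking: Chem(Mon) before Graphics(Tue); Algebra(Mon) before Robotics(Wed); Graphics(Tue) before Robotics(Wed); Systems=Mon in [Mon,Tue].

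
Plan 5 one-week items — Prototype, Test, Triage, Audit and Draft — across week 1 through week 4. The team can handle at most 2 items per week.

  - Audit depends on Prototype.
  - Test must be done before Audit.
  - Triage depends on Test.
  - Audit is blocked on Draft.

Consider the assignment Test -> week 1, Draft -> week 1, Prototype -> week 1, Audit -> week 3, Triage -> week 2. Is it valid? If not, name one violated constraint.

No — it violates: The team can handle at most 2 items per week

Test must be done before Audit — holds.
Audit is blocked on Draft — holds.
The team can handle at most 2 items per week — violated.
Audit depends on Prototype — holds.
Triage depends on Test — holds.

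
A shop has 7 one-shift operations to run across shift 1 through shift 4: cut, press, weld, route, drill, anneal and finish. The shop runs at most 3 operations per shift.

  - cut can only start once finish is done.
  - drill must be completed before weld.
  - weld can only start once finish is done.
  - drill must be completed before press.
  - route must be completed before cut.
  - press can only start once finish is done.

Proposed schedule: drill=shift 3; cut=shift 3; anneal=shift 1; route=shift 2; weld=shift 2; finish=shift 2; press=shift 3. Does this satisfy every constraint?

drill must be completed before press — violated.
The shop runs at most 3 operations per shift — holds.
cut can only start once finish is done — holds.
press can only start once finish is done — holds.
drill must be completed before weld — violated.
route must be completed before cut — holds.
weld can only start once finish is done — violated.

No. drill must be completed before weld is not satisfied.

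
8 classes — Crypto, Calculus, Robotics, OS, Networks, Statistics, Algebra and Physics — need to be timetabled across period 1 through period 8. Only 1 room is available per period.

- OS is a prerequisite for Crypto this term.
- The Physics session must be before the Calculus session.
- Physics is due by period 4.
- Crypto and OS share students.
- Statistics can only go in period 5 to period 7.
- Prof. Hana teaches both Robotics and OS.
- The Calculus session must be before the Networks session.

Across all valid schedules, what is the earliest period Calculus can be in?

period 2

Precedence pushes Calculus to at least period 2; downstream work caps Calculus at period 7.
Calculus at period 2 is achievable: Algebra -> period 8; Calculus -> period 2; Statistics -> period 5; Networks -> period 6; OS -> period 3; Physics -> period 1; Robotics -> period 7; Crypto -> period 4.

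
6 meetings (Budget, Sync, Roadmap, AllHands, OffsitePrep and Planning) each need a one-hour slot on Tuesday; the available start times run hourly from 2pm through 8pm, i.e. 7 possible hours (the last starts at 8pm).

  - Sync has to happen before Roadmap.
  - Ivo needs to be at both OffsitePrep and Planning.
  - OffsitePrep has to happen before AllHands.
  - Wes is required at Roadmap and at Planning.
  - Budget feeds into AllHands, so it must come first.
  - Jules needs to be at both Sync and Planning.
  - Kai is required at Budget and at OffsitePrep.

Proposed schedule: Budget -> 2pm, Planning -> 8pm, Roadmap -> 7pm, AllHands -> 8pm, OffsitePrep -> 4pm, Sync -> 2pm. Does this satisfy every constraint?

Jules needs to be at both Sync and Planning — holds.
Ivo needs to be at both OffsitePrep and Planning — holds.
Budget feeds into AllHands, so it must come first — holds.
Sync has to happen before Roadmap — holds.
Wes is required at Roadmap and at Planning — holds.
Kai is required at Budget and at OffsitePrep — holds.
OffsitePrep has to happen before AllHands — holds.

Yes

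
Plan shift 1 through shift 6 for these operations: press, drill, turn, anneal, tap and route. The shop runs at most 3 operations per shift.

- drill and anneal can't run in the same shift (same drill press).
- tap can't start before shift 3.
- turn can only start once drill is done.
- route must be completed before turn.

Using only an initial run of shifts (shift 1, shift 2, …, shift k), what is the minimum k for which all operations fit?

The precedence chain requires at least 2 distinct shifts.
With at most 3 per shift and 6 operations, at least 2 shifts are needed.
tap can't be placed before shift 3, so the schedule must run through at least shift 3.
3 works (last occupied shift: shift 3): for example turn -> shift 2; anneal -> shift 2; drill -> shift 1; route -> shift 1; tap -> shift 3; press -> shift 1.

3 shifts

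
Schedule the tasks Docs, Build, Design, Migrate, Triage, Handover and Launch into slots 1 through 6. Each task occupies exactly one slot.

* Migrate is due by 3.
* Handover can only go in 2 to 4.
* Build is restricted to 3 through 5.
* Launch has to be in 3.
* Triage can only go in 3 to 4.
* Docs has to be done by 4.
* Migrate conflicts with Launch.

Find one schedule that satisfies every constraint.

Migrate in 1; Design in 1; Handover in 2; Build in 3; Launch in 3; Docs in 1; Triage in 3

Checking: Migrate(1) != Launch(3); Docs=1 in [1,4]; Build=3 in [3,5]; Migrate=1 in [1,3]; Handover=2 in [2,4]; Launch=3 in [3,3]; Triage=3 in [3,4].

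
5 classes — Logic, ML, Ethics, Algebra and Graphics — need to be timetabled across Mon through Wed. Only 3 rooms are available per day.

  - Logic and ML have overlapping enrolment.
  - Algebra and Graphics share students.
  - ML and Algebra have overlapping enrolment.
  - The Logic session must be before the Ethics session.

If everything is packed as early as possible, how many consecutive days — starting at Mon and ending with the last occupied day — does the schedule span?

The precedence chain requires at least 2 distinct days.
With at most 3 per day and 5 classes, at least 2 days are needed.
2 works (last occupied day: Tue): for example Algebra=Mon; ML=Tue; Graphics=Tue; Logic=Mon; Ethics=Tue.

2 days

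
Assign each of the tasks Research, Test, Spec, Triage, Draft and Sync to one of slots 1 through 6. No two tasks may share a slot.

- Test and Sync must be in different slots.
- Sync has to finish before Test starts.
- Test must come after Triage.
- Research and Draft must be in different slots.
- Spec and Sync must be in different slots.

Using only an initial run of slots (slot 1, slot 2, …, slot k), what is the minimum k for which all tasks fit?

The precedence chain requires at least 2 distinct slots.
With at most 1 per slot and 6 tasks, at least 6 slots are needed.
6 works (last occupied slot: 6): for example Test -> 3; Spec -> 5; Sync -> 2; Triage -> 1; Draft -> 6; Research -> 4.

6 slots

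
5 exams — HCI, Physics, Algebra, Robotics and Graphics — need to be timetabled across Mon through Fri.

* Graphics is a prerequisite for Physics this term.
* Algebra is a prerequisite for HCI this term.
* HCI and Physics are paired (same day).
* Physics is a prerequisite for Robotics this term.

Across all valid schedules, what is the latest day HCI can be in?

Thu

Precedence pushes HCI to at least Tue; HCI must be in the same day as Physics, which can't be after Thu, so HCI is at most Thu.
HCI at Thu is achievable: HCI -> Thu; Graphics -> Mon; Robotics -> Fri; Physics -> Thu; Algebra -> Mon.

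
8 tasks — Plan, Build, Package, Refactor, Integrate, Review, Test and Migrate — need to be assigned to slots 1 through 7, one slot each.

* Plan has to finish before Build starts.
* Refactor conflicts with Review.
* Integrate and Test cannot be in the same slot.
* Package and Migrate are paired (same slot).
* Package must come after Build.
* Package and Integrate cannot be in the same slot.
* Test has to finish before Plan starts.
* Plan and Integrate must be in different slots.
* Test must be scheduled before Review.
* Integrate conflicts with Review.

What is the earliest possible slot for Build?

3

Precedence pushes Build to at least 3; downstream work caps Build at 6.
Build at 3 is achievable: Migrate -> 4; Test -> 1; Refactor -> 1; Plan -> 2; Integrate -> 3; Package -> 4; Build -> 3; Review -> 2.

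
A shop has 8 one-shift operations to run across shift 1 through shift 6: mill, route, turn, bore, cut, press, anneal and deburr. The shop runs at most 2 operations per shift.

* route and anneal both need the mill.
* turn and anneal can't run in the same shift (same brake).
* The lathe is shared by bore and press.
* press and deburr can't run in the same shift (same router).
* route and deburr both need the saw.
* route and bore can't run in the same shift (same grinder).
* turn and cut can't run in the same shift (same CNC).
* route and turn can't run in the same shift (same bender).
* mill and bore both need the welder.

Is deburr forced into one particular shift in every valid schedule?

deburr can be shift 1 (e.g. anneal -> shift 4; route -> shift 2; turn -> shift 3; deburr -> shift 1; bore -> shift 3; press -> shift 4; cut -> shift 2; mill -> shift 1) or shift 2 (e.g. route in shift 1; cut in shift 3; anneal in shift 4; deburr in shift 2; mill in shift 1; turn in shift 2; bore in shift 3; press in shift 4).

No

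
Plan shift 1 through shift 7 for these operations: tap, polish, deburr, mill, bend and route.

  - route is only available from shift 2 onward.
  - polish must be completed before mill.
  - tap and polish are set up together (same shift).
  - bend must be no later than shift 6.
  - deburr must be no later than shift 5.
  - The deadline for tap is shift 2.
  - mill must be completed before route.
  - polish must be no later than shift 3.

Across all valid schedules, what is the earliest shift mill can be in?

Precedence pushes mill to at least shift 2; downstream work caps mill at shift 6.
mill at shift 2 is achievable: route in shift 3, bend in shift 1, tap in shift 1, deburr in shift 1, mill in shift 2, polish in shift 1.

shift 2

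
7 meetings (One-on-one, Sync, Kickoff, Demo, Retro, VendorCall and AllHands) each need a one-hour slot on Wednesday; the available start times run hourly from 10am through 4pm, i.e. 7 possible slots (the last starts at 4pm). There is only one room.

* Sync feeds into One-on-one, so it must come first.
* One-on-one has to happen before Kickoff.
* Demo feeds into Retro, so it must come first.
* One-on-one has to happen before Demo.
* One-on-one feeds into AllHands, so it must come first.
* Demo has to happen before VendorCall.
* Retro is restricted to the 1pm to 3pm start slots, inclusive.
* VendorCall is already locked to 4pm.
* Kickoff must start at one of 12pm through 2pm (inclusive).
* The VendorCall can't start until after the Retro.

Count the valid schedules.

9

Splitting on Kickoff: it can be 12pm (3), 1pm (3), 2pm (3). Listing each branch's schedules as (One-on-one, Sync, Demo, Retro, VendorCall, AllHands):
Kickoff=12pm: (11am,10am,1pm,2pm,4pm,3pm) (11am,10am,1pm,3pm,4pm,2pm) (11am,10am,2pm,3pm,4pm,1pm) — 3.
Kickoff=1pm: (11am,10am,12pm,2pm,4pm,3pm) (11am,10am,12pm,3pm,4pm,2pm) (11am,10am,2pm,3pm,4pm,12pm) — 3.
Kickoff=2pm: (11am,10am,12pm,1pm,4pm,3pm) (11am,10am,12pm,3pm,4pm,1pm) (11am,10am,1pm,3pm,4pm,12pm) — 3.
Summing: 3 + 3 + 3 = 9.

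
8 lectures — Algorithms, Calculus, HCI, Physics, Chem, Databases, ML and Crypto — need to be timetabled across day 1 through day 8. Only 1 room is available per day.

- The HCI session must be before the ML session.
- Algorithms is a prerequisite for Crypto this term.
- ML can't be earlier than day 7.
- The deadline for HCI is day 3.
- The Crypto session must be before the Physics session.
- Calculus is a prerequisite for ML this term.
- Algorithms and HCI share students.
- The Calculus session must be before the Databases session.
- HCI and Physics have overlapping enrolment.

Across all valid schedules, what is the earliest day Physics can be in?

Precedence pushes Physics to at least day 3.
Physics at day 4 is achievable: Calculus=day 5, Chem=day 8, Algorithms=day 2, Crypto=day 3, Databases=day 6, Physics=day 4, HCI=day 1, ML=day 7.
Nothing earlier works — the conflict and capacity constraints rule out every day before day 4.

day 4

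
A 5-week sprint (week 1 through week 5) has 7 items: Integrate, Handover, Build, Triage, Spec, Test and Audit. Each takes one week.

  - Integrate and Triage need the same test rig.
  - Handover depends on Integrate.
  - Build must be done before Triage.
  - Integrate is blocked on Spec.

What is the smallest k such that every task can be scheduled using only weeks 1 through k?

The precedence chain requires at least 3 distinct weeks.
3 works (last occupied week: week 3): for example Test=week 1, Handover=week 3, Triage=week 3, Audit=week 1, Build=week 1, Integrate=week 2, Spec=week 1.

3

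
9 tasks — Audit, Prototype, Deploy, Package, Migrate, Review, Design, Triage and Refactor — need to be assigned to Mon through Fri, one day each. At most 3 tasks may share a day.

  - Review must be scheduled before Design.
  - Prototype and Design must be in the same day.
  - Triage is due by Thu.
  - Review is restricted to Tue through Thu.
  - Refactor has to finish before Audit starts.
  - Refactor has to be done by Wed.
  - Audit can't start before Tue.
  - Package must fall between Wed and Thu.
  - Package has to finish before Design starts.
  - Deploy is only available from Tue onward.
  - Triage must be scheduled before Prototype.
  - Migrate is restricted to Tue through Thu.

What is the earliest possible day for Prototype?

Thu

Prototype must be in the same day as Design, which can't be before Thu, so Prototype is at least Thu.
Prototype at Thu is achievable: Prototype=Thu; Deploy=Wed; Review=Tue; Triage=Mon; Package=Wed; Migrate=Tue; Audit=Tue; Refactor=Mon; Design=Thu.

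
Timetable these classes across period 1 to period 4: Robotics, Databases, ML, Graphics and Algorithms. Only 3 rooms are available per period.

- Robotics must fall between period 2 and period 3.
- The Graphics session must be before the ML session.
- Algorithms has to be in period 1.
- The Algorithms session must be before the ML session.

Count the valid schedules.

48

Splitting on Robotics: it can be period 2 (24), period 3 (24). Listing each branch's schedules as (Databases, ML, Graphics, Algorithms) by period number:
Robotics=period 2: (1,2,1,1) (1,3,1,1) (1,3,2,1) (1,4,1,1) (1,4,2,1) (1,4,3,1) (2,2,1,1) (2,3,1,1) (2,3,2,1) (2,4,1,1) (2,4,2,1) (2,4,3,1) (3,2,1,1) (3,3,1,1) (3,3,2,1) (3,4,1,1) (3,4,2,1) (3,4,3,1) (4,2,1,1) (4,3,1,1) (4,3,2,1) (4,4,1,1) (4,4,2,1) (4,4,3,1) — 24.
Robotics=period 3: (1,2,1,1) (1,3,1,1) (1,3,2,1) (1,4,1,1) (1,4,2,1) (1,4,3,1) (2,2,1,1) (2,3,1,1) (2,3,2,1) (2,4,1,1) (2,4,2,1) (2,4,3,1) (3,2,1,1) (3,3,1,1) (3,3,2,1) (3,4,1,1) (3,4,2,1) (3,4,3,1) (4,2,1,1) (4,3,1,1) (4,3,2,1) (4,4,1,1) (4,4,2,1) (4,4,3,1) — 24.
Summing: 24 + 24 = 48.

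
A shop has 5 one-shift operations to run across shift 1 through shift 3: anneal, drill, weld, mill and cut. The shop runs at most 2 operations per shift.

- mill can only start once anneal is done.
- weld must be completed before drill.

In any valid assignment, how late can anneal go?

Downstream work caps anneal at shift 2.
anneal at shift 2 is achievable: drill=shift 2; cut=shift 1; anneal=shift 2; mill=shift 3; weld=shift 1.

shift 2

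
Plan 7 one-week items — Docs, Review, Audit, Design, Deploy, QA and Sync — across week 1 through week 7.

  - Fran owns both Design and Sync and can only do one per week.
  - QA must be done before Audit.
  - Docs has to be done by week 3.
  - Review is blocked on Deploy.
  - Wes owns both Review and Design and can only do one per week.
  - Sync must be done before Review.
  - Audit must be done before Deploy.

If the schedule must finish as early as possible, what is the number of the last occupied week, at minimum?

The precedence chain requires at least 4 distinct weeks.
4 works (last occupied week: week 4): for example Docs in week 1, Audit in week 2, Design in week 2, Sync in week 1, Deploy in week 3, QA in week 1, Review in week 4.

week 4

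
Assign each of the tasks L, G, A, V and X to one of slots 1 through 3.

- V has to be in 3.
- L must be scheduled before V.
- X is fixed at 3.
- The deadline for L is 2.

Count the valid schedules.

Splitting on L: it can be 1 (9), 2 (9). Listing each branch's schedules as (G, A, V, X):
L=1: (1,1,3,3) (1,2,3,3) (1,3,3,3) (2,1,3,3) (2,2,3,3) (2,3,3,3) (3,1,3,3) (3,2,3,3) (3,3,3,3) — 9.
L=2: (1,1,3,3) (1,2,3,3) (1,3,3,3) (2,1,3,3) (2,2,3,3) (2,3,3,3) (3,1,3,3) (3,2,3,3) (3,3,3,3) — 9.
Summing: 9 + 9 = 18.

18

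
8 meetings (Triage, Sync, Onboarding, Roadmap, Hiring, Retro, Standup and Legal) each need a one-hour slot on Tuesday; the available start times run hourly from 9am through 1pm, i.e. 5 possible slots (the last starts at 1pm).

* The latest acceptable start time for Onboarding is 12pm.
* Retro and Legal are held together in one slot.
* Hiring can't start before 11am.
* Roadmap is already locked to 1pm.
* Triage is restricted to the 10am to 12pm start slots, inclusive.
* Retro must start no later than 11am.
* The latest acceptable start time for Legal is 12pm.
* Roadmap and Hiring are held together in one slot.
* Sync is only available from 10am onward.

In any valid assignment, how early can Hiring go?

Hiring is available from 11am; Hiring must be in the same slot as Roadmap, which can't be before 1pm, so Hiring is at least 1pm.
Hiring at 1pm is achievable: Retro in 9am, Legal in 9am, Hiring in 1pm, Roadmap in 1pm, Standup in 9am, Sync in 10am, Triage in 10am, Onboarding in 9am.

1pm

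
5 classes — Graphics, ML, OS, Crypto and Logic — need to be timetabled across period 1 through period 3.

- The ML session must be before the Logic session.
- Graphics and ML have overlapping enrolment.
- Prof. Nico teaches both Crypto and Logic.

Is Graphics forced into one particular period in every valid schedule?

No

Graphics can be period 1 (e.g. OS -> period 1, Crypto -> period 1, ML -> period 2, Graphics -> period 1, Logic -> period 3) or period 2 (e.g. Graphics in period 2, OS in period 1, Crypto in period 1, ML in period 1, Logic in period 2).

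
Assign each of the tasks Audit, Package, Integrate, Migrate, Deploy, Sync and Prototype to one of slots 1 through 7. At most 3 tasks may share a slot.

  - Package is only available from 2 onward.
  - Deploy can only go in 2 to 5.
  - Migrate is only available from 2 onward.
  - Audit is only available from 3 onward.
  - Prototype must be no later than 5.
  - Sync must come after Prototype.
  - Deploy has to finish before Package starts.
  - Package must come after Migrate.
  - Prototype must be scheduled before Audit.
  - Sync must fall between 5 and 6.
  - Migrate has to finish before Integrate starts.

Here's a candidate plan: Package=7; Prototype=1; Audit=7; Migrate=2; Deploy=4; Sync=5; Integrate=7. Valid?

Yes, all constraints hold

Sync must fall between 5 and 6 — holds.
Prototype must be no later than 5 — holds.
Audit is only available from 3 onward — holds.
Package is only available from 2 onward — holds.
Migrate is only available from 2 onward — holds.
Deploy has to finish before Package starts — holds.
Deploy can only go in 2 to 5 — holds.
Prototype must be scheduled before Audit — holds.
At most 3 tasks may share a slot — holds.
Sync must come after Prototype — holds.
Migrate has to finish before Integrate starts — holds.
Package must come after Migrate — holds.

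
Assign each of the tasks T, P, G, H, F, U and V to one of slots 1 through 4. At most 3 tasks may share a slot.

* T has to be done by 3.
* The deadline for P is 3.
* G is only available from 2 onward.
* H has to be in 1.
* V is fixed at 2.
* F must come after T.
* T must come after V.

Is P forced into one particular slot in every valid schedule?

P can be 1 (e.g. T=3, V=2, U=1, P=1, F=4, G=2, H=1) or 2 (e.g. P=2; T=3; H=1; F=4; G=2; V=2; U=1).

No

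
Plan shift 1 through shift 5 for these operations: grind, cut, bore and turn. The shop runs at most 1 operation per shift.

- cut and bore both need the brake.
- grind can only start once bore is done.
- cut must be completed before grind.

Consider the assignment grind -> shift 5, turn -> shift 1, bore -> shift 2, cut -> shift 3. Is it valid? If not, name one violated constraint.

Yes, all constraints hold

cut and bore both need the brake — holds.
grind can only start once bore is done — holds.
cut must be completed before grind — holds.
The shop runs at most 1 operation per shift — holds.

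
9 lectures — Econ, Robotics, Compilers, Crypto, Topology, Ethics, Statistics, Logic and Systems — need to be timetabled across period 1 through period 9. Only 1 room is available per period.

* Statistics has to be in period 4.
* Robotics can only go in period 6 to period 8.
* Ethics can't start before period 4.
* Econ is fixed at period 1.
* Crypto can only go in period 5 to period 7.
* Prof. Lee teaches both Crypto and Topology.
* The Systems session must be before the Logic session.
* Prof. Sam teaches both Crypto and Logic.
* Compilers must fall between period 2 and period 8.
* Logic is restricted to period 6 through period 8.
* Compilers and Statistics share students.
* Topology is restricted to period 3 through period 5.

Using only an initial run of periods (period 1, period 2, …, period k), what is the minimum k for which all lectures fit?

9

The precedence chain requires at least 2 distinct periods.
With at most 1 per period and 9 lectures, at least 9 periods are needed.
Robotics can't be placed before period 6, so the schedule must run through at least period 6.
9 works (last occupied period: period 9): for example Crypto=period 5; Ethics=period 9; Logic=period 6; Econ=period 1; Robotics=period 7; Compilers=period 8; Statistics=period 4; Topology=period 3; Systems=period 2.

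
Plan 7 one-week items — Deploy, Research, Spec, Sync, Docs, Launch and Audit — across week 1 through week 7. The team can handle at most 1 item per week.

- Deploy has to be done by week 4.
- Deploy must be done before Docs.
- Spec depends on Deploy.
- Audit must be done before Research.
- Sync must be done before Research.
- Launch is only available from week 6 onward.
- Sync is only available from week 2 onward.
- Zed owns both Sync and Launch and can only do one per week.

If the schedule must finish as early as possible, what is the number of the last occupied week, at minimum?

week 7

The precedence chain requires at least 2 distinct weeks.
With at most 1 per week and 7 tasks, at least 7 weeks are needed.
Launch can't be placed before week 6, so the schedule must run through at least week 6.
7 works (last occupied week: week 7): for example Spec in week 5, Docs in week 7, Audit in week 3, Sync in week 2, Deploy in week 1, Research in week 4, Launch in week 6.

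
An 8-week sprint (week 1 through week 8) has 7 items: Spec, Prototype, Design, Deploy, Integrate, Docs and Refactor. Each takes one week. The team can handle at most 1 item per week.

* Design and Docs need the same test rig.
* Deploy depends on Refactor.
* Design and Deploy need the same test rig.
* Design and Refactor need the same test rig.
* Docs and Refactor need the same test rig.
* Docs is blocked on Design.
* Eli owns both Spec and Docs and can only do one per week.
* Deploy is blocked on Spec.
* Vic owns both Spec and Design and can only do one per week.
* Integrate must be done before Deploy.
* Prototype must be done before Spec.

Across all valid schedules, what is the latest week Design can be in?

week 7

Downstream work caps Design at week 7.
Design at week 7 is achievable: Deploy in week 5; Design in week 7; Prototype in week 1; Spec in week 2; Integrate in week 3; Refactor in week 4; Docs in week 8.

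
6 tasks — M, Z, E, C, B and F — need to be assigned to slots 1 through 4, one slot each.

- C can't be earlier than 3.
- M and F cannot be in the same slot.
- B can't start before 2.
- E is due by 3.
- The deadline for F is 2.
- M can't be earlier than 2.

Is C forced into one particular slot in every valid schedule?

C can be 3 (e.g. Z in 1; B in 2; E in 1; M in 2; C in 3; F in 1) or 4 (e.g. B in 2, E in 1, C in 4, F in 1, Z in 1, M in 2).

No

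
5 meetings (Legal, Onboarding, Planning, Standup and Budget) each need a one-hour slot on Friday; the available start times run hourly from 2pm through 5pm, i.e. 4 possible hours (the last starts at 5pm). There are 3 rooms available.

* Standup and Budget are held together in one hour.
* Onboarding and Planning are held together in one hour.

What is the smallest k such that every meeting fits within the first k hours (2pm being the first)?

With at most 3 per hour and 5 meetings, at least 2 hours are needed.
2 works (last occupied hour: 3pm): for example Planning -> 2pm; Legal -> 2pm; Standup -> 3pm; Budget -> 3pm; Onboarding -> 2pm.

2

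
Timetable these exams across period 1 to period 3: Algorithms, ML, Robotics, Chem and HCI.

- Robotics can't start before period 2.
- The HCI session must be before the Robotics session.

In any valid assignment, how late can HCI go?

Downstream work caps HCI at period 2.
HCI at period 2 is achievable: Robotics -> period 3; Chem -> period 1; ML -> period 1; HCI -> period 2; Algorithms -> period 1.

period 2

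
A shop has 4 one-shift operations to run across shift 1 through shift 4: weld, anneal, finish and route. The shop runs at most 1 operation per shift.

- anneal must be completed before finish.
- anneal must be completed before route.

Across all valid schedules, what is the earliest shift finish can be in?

shift 2

Precedence pushes finish to at least shift 2.
finish at shift 2 is achievable: anneal in shift 1; finish in shift 2; route in shift 3; weld in shift 4.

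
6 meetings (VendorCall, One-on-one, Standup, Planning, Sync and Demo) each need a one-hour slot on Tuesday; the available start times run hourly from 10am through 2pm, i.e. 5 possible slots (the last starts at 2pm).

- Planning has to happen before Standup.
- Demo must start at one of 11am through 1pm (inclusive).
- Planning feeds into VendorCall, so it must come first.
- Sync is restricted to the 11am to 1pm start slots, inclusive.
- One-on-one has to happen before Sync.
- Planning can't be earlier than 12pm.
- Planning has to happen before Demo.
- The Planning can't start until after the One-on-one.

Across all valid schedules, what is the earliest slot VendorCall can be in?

1pm

Precedence pushes VendorCall to at least 1pm.
VendorCall at 1pm is achievable: Sync=11am; Planning=12pm; Standup=1pm; VendorCall=1pm; Demo=1pm; One-on-one=10am.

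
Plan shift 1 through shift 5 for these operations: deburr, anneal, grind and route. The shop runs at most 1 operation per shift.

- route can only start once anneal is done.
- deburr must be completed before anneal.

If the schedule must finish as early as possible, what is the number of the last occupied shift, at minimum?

4

The precedence chain requires at least 3 distinct shifts.
With at most 1 per shift and 4 operations, at least 4 shifts are needed.
4 works (last occupied shift: shift 4): for example grind=shift 4; anneal=shift 2; deburr=shift 1; route=shift 3.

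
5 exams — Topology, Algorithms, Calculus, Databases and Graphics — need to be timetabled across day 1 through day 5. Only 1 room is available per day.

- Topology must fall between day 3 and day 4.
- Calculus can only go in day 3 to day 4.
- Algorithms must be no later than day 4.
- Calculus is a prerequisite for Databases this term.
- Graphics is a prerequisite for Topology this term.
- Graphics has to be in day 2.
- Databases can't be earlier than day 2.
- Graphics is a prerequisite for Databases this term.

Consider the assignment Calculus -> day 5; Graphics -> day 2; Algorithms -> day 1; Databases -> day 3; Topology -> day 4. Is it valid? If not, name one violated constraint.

Calculus can only go in day 3 to day 4 — violated.
Topology must fall between day 3 and day 4 — holds.
Databases can't be earlier than day 2 — holds.
Calculus is a prerequisite for Databases this term — violated.
Algorithms must be no later than day 4 — holds.
Graphics is a prerequisite for Databases this term — holds.
Graphics is a prerequisite for Topology this term — holds.
Only 1 room is available per day — holds.
Graphics has to be in day 2 — holds.

Invalid. Calculus is a prerequisite for Databases this term.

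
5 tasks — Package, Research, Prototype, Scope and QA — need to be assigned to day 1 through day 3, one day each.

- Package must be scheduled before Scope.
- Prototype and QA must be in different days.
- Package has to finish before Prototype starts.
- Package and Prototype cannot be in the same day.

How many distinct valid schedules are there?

30

Splitting on Package: it can be day 1 (24), day 2 (6). Listing each branch's schedules as (Research, Prototype, Scope, QA) by day number:
Package=day 1: (1,2,2,1) (1,2,2,3) (1,2,3,1) (1,2,3,3) (1,3,2,1) (1,3,2,2) (1,3,3,1) (1,3,3,2) (2,2,2,1) (2,2,2,3) (2,2,3,1) (2,2,3,3) (2,3,2,1) (2,3,2,2) (2,3,3,1) (2,3,3,2) (3,2,2,1) (3,2,2,3) (3,2,3,1) (3,2,3,3) (3,3,2,1) (3,3,2,2) (3,3,3,1) (3,3,3,2) — 24.
Package=day 2: (1,3,3,1) (1,3,3,2) (2,3,3,1) (2,3,3,2) (3,3,3,1) (3,3,3,2) — 6.
Summing: 24 + 6 = 30.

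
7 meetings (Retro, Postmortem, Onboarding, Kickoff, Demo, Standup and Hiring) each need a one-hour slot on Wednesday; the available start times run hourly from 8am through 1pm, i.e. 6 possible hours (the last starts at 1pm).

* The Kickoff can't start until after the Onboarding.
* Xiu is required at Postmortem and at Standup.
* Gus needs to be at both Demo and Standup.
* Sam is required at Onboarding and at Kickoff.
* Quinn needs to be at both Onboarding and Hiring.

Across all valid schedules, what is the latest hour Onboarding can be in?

Downstream work caps Onboarding at 12pm.
Onboarding at 12pm is achievable: Demo -> 8am; Onboarding -> 12pm; Postmortem -> 8am; Hiring -> 8am; Kickoff -> 1pm; Standup -> 9am; Retro -> 8am.

12pm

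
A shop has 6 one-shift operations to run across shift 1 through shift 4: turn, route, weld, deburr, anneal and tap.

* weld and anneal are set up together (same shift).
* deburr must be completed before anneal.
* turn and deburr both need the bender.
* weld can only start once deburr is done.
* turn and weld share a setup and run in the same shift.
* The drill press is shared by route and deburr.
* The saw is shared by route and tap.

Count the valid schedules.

54

Splitting on turn: it can be shift 2 (9), shift 3 (18), shift 4 (27). Listing each branch's schedules as (route, weld, deburr, anneal, tap) by shift number:
turn=shift 2: (2,2,1,2,1) (2,2,1,2,3) (2,2,1,2,4) (3,2,1,2,1) (3,2,1,2,2) (3,2,1,2,4) (4,2,1,2,1) (4,2,1,2,2) (4,2,1,2,3) — 9.
turn=shift 3: (1,3,2,3,2) (1,3,2,3,3) (1,3,2,3,4) (2,3,1,3,1) (2,3,1,3,3) (2,3,1,3,4) (3,3,1,3,1) (3,3,1,3,2) (3,3,1,3,4) (3,3,2,3,1) (3,3,2,3,2) (3,3,2,3,4) (4,3,1,3,1) (4,3,1,3,2) (4,3,1,3,3) (4,3,2,3,1) (4,3,2,3,2) (4,3,2,3,3) — 18.
turn=shift 4: (1,4,2,4,2) (1,4,2,4,3) (1,4,2,4,4) (1,4,3,4,2) (1,4,3,4,3) (1,4,3,4,4) (2,4,1,4,1) (2,4,1,4,3) (2,4,1,4,4) (2,4,3,4,1) (2,4,3,4,3) (2,4,3,4,4) (3,4,1,4,1) (3,4,1,4,2) (3,4,1,4,4) (3,4,2,4,1) (3,4,2,4,2) (3,4,2,4,4) (4,4,1,4,1) (4,4,1,4,2) (4,4,1,4,3) (4,4,2,4,1) (4,4,2,4,2) (4,4,2,4,3) (4,4,3,4,1) (4,4,3,4,2) (4,4,3,4,3) — 27.
Summing: 9 + 18 + 27 = 54.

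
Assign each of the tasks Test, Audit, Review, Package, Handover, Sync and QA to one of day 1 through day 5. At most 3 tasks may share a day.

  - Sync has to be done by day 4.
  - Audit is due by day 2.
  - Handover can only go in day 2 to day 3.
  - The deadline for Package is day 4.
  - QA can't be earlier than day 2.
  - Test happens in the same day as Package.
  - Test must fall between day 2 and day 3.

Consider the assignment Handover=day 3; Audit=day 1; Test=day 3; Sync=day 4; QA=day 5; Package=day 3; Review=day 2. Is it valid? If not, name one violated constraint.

Audit is due by day 2 — holds.
Handover can only go in day 2 to day 3 — holds.
Sync has to be done by day 4 — holds.
QA can't be earlier than day 2 — holds.
Test happens in the same day as Package — holds.
Test must fall between day 2 and day 3 — holds.
At most 3 tasks may share a day — holds.
The deadline for Package is day 4 — holds.

Valid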